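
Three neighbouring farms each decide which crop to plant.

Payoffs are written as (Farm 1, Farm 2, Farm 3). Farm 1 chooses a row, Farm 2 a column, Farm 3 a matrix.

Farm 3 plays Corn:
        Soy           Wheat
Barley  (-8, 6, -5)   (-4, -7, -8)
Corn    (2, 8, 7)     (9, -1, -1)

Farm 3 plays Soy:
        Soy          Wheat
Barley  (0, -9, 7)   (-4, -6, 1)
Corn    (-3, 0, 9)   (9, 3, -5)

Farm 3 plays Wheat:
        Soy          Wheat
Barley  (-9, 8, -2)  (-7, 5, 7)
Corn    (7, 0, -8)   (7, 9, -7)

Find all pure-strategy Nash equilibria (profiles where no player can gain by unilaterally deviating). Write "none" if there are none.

This game has no pure Nash equilibrium.

Farm 1 against (Soy, Corn): payoffs -8, 2 → best response Corn.
Farm 1 against (Soy, Soy): payoffs 0, -3 → best response Barley.
Farm 1 against (Soy, Wheat): payoffs -9, 7 → best response Corn.
Farm 1 against (Wheat, Corn): payoffs -4, 9 → best response Corn.
Farm 1 against (Wheat, Soy): payoffs -4, 9 → best response Corn.
Farm 1 against (Wheat, Wheat): payoffs -7, 7 → best response Corn.
Farm 2 against (Barley, Corn): payoffs 6, -7 → best response Soy.
Farm 2 against (Barley, Soy): payoffs -9, -6 → best response Wheat.
Farm 2 against (Barley, Wheat): payoffs 8, 5 → best response Soy.
Farm 2 against (Corn, Corn): payoffs 8, -1 → best response Soy.
Farm 2 against (Corn, Soy): payoffs 0, 3 → best response Wheat.
Farm 2 against (Corn, Wheat): payoffs 0, 9 → best response Wheat.
Farm 3 against (Barley, Soy): payoffs -5, 7, -2 → best response Soy.
Farm 3 against (Barley, Wheat): payoffs -8, 1, 7 → best response Wheat.
Farm 3 against (Corn, Soy): payoffs 7, 9, -8 → best response Soy.
Farm 3 against (Corn, Wheat): payoffs -1, -5, -7 → best response Corn.
No profile is a mutual best response for all players.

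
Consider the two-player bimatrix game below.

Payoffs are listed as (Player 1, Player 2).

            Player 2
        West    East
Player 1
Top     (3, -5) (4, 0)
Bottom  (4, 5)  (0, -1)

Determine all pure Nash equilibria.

Pure-strategy Nash equilibria: (Top, East), (Bottom, West)

Check each profile: it is a Nash equilibrium iff no player can strictly gain by switching unilaterally.
(Top, West): Player 1 can switch to Bottom (3 → 4). Not NE.
(Top, East): Player 1 gets 4, best alternative 0; Player 2 gets 0, best alternative -5. No profitable deviation — NE.
(Bottom, West): Player 1 gets 4, best alternative 3; Player 2 gets 5, best alternative -1. No profitable deviation — NE.
(Bottom, East): Player 1 can switch to Top (0 → 4). Not NE.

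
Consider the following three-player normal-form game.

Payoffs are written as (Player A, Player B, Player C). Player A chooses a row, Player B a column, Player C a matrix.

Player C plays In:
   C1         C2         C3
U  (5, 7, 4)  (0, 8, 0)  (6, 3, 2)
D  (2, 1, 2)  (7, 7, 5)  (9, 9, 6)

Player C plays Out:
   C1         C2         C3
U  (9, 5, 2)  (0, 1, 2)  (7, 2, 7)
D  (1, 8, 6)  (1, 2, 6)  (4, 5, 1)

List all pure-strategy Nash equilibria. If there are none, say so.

(D, C3, In)

Player A against (C1, In): payoffs 5, 2 → best response U.
Player A against (C1, Out): payoffs 9, 1 → best response U.
Player A against (C2, In): payoffs 0, 7 → best response D.
Player A against (C2, Out): payoffs 0, 1 → best response D.
Player A against (C3, In): payoffs 6, 9 → best response D.
Player A against (C3, Out): payoffs 7, 4 → best response U.
Player B against (U, In): payoffs 7, 8, 3 → best response C2.
Player B against (U, Out): payoffs 5, 1, 2 → best response C1.
Player B against (D, In): payoffs 1, 7, 9 → best response C3.
Player B against (D, Out): payoffs 8, 2, 5 → best response C1.
Player C against (U, C1): payoffs 4, 2 → best response In.
Player C against (U, C2): payoffs 0, 2 → best response Out.
Player C against (U, C3): payoffs 2, 7 → best response Out.
Player C against (D, C1): payoffs 2, 6 → best response Out.
Player C against (D, C2): payoffs 5, 6 → best response Out.
Player C against (D, C3): payoffs 6, 1 → best response In.
Mutual best responses: (D, C3, In).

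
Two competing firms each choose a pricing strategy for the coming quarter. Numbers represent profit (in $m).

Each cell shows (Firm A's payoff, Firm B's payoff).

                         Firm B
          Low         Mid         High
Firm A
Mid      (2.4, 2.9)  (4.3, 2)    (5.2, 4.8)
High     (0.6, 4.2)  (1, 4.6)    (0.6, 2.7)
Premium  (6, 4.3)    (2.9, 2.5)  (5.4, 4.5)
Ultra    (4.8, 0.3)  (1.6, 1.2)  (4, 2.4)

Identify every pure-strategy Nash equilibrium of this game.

Check each profile: it is a Nash equilibrium iff no player can strictly gain by switching unilaterally.
(Mid, Low): Firm A can switch to Premium (2.4 → 6). Not NE.
(Mid, Mid): Firm B can switch to Low (2 → 2.9). Not NE.
(Mid, High): Firm A can switch to Premium (5.2 → 5.4). Not NE.
(High, Low): Firm A can switch to Mid (0.6 → 2.4). Not NE.
(High, Mid): Firm A can switch to Mid (1 → 4.3). Not NE.
(High, High): Firm A can switch to Mid (0.6 → 5.2). Not NE.
(Premium, Low): Firm B can switch to High (4.3 → 4.5). Not NE.
(Premium, Mid): Firm A can switch to Mid (2.9 → 4.3). Not NE.
(Premium, High): Firm A gets 5.4, best alternative 5.2; Firm B gets 4.5, best alternative 4.3. No profitable deviation — NE.
(Ultra, Low): Firm A can switch to Premium (4.8 → 6). Not NE.
(Ultra, Mid): Firm A can switch to Mid (1.6 → 4.3). Not NE.
(The remaining 1 profile has a profitable deviation by the same check.)

Pure NE: (Premium, High)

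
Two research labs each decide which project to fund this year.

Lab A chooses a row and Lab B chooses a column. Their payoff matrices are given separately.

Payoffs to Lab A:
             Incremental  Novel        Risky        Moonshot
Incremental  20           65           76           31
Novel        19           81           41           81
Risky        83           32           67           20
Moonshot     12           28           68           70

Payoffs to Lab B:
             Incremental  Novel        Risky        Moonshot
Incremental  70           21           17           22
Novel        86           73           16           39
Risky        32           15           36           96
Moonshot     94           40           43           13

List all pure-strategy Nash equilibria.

This game has no pure Nash equilibrium.

Lab A against Incremental: payoffs 20, 19, 83, 12 → best response Risky.
Lab A against Novel: payoffs 65, 81, 32, 28 → best response Novel.
Lab A against Risky: payoffs 76, 41, 67, 68 → best response Incremental.
Lab A against Moonshot: payoffs 31, 81, 20, 70 → best response Novel.
Lab B against Incremental: payoffs 70, 21, 17, 22 → best response Incremental.
Lab B against Novel: payoffs 86, 73, 16, 39 → best response Incremental.
Lab B against Risky: payoffs 32, 15, 36, 96 → best response Moonshot.
Lab B against Moonshot: payoffs 94, 40, 43, 13 → best response Incremental.
No profile is a mutual best response for all players.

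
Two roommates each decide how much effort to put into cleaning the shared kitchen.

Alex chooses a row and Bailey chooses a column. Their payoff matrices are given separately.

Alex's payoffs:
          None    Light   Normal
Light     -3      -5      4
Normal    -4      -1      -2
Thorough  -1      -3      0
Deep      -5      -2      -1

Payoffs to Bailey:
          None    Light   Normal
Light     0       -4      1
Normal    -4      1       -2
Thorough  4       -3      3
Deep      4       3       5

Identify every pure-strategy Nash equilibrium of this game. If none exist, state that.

Alex against None: payoffs -3, -4, -1, -5 → best response Thorough.
Alex against Light: payoffs -5, -1, -3, -2 → best response Normal.
Alex against Normal: payoffs 4, -2, 0, -1 → best response Light.
Bailey against Light: payoffs 0, -4, 1 → best response Normal.
Bailey against Normal: payoffs -4, 1, -2 → best response Light.
Bailey against Thorough: payoffs 4, -3, 3 → best response None.
Bailey against Deep: payoffs 4, 3, 5 → best response Normal.
Mutual best responses: (Light, Normal); (Normal, Light); (Thorough, None).

The pure Nash equilibria are (Light, Normal); (Normal, Light); (Thorough, None).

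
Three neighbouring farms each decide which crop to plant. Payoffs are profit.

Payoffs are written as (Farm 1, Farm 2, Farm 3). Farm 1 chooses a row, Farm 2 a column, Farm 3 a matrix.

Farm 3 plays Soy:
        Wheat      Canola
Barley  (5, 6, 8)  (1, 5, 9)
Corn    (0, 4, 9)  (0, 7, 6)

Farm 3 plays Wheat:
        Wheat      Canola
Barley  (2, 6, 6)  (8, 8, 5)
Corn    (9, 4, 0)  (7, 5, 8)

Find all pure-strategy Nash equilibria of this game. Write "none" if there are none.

(Barley, Wheat, Soy)

For each strategy profile, look for a profitable unilateral deviation.
(Barley, Wheat, Soy): Farm 1 gets 5, best alternative 0; Farm 2 gets 6, best alternative 5; Farm 3 gets 8, best alternative 6. No profitable deviation — NE.
(Barley, Wheat, Wheat): Farm 1 can switch to Corn (2 → 9). Not NE.
(Barley, Canola, Soy): Farm 2 can switch to Wheat (5 → 6). Not NE.
(Barley, Canola, Wheat): Farm 3 can switch to Soy (5 → 9). Not NE.
(Corn, Wheat, Soy): Farm 1 can switch to Barley (0 → 5). Not NE.
(Corn, Wheat, Wheat): Farm 2 can switch to Canola (4 → 5). Not NE.
(Corn, Canola, Soy): Farm 1 can switch to Barley (0 → 1). Not NE.
(Corn, Canola, Wheat): Farm 1 can switch to Barley (7 → 8). Not NE.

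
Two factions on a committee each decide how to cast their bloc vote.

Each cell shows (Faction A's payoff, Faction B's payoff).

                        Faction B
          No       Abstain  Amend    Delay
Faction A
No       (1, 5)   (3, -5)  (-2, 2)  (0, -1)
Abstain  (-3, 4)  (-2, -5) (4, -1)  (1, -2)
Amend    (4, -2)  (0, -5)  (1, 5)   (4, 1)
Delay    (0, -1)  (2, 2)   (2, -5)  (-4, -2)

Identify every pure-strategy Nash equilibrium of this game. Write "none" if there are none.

none

For each player, find the best response to each opponent profile; mutual best responses are the pure NE.
Faction A against No: payoffs 1, -3, 4, 0 → best response Amend.
Faction A against Abstain: payoffs 3, -2, 0, 2 → best response No.
Faction A against Amend: payoffs -2, 4, 1, 2 → best response Abstain.
Faction A against Delay: payoffs 0, 1, 4, -4 → best response Amend.
Faction B against No: payoffs 5, -5, 2, -1 → best response No.
Faction B against Abstain: payoffs 4, -5, -1, -2 → best response No.
Faction B against Amend: payoffs -2, -5, 5, 1 → best response Amend.
Faction B against Delay: payoffs -1, 2, -5, -2 → best response Abstain.
No profile is a mutual best response for all players.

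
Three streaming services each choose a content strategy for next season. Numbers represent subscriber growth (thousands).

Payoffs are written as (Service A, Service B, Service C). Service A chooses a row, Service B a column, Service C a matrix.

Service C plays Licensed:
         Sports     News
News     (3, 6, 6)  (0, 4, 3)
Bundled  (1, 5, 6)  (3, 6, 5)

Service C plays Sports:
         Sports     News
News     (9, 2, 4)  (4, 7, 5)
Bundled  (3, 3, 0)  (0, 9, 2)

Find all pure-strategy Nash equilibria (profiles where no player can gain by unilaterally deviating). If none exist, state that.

Service A against (Sports, Licensed): payoffs 3, 1 → best response News.
Service A against (Sports, Sports): payoffs 9, 3 → best response News.
Service A against (News, Licensed): payoffs 0, 3 → best response Bundled.
Service A against (News, Sports): payoffs 4, 0 → best response News.
Service B against (News, Licensed): payoffs 6, 4 → best response Sports.
Service B against (News, Sports): payoffs 2, 7 → best response News.
Service B against (Bundled, Licensed): payoffs 5, 6 → best response News.
Service B against (Bundled, Sports): payoffs 3, 9 → best response News.
Service C against (News, Sports): payoffs 6, 4 → best response Licensed.
Service C against (News, News): payoffs 3, 5 → best response Sports.
Service C against (Bundled, Sports): payoffs 6, 0 → best response Licensed.
Service C against (Bundled, News): payoffs 5, 2 → best response Licensed.
Mutual best responses: (News, Sports, Licensed); (News, News, Sports); (Bundled, News, Licensed).

(News, Sports, Licensed); (News, News, Sports); (Bundled, News, Licensed)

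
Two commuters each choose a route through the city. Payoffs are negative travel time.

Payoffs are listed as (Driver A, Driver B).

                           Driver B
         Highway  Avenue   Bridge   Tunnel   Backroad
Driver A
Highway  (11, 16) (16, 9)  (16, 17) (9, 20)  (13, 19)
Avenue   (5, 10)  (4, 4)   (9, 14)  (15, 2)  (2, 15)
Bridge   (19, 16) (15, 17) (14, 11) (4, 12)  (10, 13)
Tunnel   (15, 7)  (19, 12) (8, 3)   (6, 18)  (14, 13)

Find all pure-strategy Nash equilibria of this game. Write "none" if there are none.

This game has no pure Nash equilibrium.

Driver A against Highway: payoffs 11, 5, 19, 15 → best response Bridge.
Driver A against Avenue: payoffs 16, 4, 15, 19 → best response Tunnel.
Driver A against Bridge: payoffs 16, 9, 14, 8 → best response Highway.
Driver A against Tunnel: payoffs 9, 15, 4, 6 → best response Avenue.
Driver A against Backroad: payoffs 13, 2, 10, 14 → best response Tunnel.
Driver B against Highway: payoffs 16, 9, 17, 20, 19 → best response Tunnel.
Driver B against Avenue: payoffs 10, 4, 14, 2, 15 → best response Backroad.
Driver B against Bridge: payoffs 16, 17, 11, 12, 13 → best response Avenue.
Driver B against Tunnel: payoffs 7, 12, 3, 18, 13 → best response Tunnel.
No profile is a mutual best response for all players.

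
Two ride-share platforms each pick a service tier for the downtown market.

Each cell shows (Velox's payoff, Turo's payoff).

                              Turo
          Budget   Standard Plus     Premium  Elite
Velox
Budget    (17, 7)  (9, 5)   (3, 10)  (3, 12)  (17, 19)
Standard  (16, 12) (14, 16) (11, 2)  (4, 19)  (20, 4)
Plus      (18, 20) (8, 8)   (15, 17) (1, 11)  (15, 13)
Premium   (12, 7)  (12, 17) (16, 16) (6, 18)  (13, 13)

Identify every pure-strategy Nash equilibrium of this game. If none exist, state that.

The pure Nash equilibria are (Plus, Budget); (Premium, Premium).

(Budget, Budget): Velox can switch to Plus (17 → 18). Not NE.
(Budget, Standard): Velox can switch to Standard (9 → 14). Not NE.
(Budget, Plus): Velox can switch to Standard (3 → 11). Not NE.
(Budget, Premium): Velox can switch to Standard (3 → 4). Not NE.
(Budget, Elite): Velox can switch to Standard (17 → 20). Not NE.
(Standard, Budget): Velox can switch to Budget (16 → 17). Not NE.
(Standard, Standard): Turo can switch to Premium (16 → 19). Not NE.
(Standard, Plus): Velox can switch to Plus (11 → 15). Not NE.
(Plus, Budget): Velox gets 18, best alternative 17; Turo gets 20, best alternative 17. No profitable deviation — NE.
(Premium, Premium): Velox gets 6, best alternative 4; Turo gets 18, best alternative 17. No profitable deviation — NE.
(The remaining 10 profiles each have a profitable deviation by the same check.)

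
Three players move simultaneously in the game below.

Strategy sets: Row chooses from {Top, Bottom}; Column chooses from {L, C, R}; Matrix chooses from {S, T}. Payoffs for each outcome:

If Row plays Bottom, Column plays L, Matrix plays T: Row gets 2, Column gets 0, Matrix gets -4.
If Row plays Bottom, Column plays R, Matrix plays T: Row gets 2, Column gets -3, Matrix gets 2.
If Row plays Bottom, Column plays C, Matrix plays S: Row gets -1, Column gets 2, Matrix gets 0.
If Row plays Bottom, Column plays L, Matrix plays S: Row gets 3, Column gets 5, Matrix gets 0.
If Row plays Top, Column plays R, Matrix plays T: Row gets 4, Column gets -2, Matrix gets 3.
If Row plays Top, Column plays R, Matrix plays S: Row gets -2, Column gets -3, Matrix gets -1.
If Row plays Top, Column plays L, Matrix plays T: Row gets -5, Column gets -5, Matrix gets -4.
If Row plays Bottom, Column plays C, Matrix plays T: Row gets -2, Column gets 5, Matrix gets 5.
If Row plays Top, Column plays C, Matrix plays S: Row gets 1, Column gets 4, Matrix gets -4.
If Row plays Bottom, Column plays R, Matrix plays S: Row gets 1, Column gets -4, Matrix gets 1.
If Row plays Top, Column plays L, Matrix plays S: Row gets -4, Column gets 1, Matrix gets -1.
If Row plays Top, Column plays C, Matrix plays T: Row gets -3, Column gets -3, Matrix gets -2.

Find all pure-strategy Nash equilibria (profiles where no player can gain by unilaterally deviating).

(Top, R, T) and (Bottom, L, S) and (Bottom, C, T)

Row against (L, S): payoffs -4, 3 → best response Bottom.
Row against (L, T): payoffs -5, 2 → best response Bottom.
Row against (C, S): payoffs 1, -1 → best response Top.
Row against (C, T): payoffs -3, -2 → best response Bottom.
Row against (R, S): payoffs -2, 1 → best response Bottom.
Row against (R, T): payoffs 4, 2 → best response Top.
Column against (Top, S): payoffs 1, 4, -3 → best response C.
Column against (Top, T): payoffs -5, -3, -2 → best response R.
Column against (Bottom, S): payoffs 5, 2, -4 → best response L.
Column against (Bottom, T): payoffs 0, 5, -3 → best response C.
Matrix against (Top, L): payoffs -1, -4 → best response S.
Matrix against (Top, C): payoffs -4, -2 → best response T.
Matrix against (Top, R): payoffs -1, 3 → best response T.
Matrix against (Bottom, L): payoffs 0, -4 → best response S.
Matrix against (Bottom, C): payoffs 0, 5 → best response T.
Matrix against (Bottom, R): payoffs 1, 2 → best response T.
Mutual best responses: (Top, R, T); (Bottom, L, S); (Bottom, C, T).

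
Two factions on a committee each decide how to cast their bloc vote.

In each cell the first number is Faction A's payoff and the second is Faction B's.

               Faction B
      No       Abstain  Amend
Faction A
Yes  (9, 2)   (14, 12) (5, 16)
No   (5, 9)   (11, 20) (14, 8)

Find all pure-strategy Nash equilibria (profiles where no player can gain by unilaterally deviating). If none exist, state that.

none

For each strategy profile, look for a profitable unilateral deviation.
(Yes, No): Faction B can switch to Abstain (2 → 12). Not NE.
(Yes, Abstain): Faction B can switch to Amend (12 → 16). Not NE.
(Yes, Amend): Faction A can switch to No (5 → 14). Not NE.
(No, No): Faction A can switch to Yes (5 → 9). Not NE.
(No, Abstain): Faction A can switch to Yes (11 → 14). Not NE.
(No, Amend): Faction B can switch to No (8 → 9). Not NE.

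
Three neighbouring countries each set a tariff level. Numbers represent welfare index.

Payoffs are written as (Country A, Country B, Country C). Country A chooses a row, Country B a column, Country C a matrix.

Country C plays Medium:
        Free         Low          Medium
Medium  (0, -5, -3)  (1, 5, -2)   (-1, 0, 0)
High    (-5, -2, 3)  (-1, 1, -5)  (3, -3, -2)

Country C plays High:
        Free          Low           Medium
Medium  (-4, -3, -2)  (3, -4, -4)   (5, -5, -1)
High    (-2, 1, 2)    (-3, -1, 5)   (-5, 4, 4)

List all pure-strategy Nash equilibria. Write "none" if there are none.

The unique pure-strategy Nash equilibrium is (Medium, Low, Medium).

Country A against (Free, Medium): payoffs 0, -5 → best response Medium.
Country A against (Free, High): payoffs -4, -2 → best response High.
Country A against (Low, Medium): payoffs 1, -1 → best response Medium.
Country A against (Low, High): payoffs 3, -3 → best response Medium.
Country A against (Medium, Medium): payoffs -1, 3 → best response High.
Country A against (Medium, High): payoffs 5, -5 → best response Medium.
Country B against (Medium, Medium): payoffs -5, 5, 0 → best response Low.
Country B against (Medium, High): payoffs -3, -4, -5 → best response Free.
Country B against (High, Medium): payoffs -2, 1, -3 → best response Low.
Country B against (High, High): payoffs 1, -1, 4 → best response Medium.
Country C against (Medium, Free): payoffs -3, -2 → best response High.
Country C against (Medium, Low): payoffs -2, -4 → best response Medium.
Country C against (Medium, Medium): payoffs 0, -1 → best response Medium.
Country C against (High, Free): payoffs 3, 2 → best response Medium.
Country C against (High, Low): payoffs -5, 5 → best response High.
Country C against (High, Medium): payoffs -2, 4 → best response High.
Mutual best responses: (Medium, Low, Medium).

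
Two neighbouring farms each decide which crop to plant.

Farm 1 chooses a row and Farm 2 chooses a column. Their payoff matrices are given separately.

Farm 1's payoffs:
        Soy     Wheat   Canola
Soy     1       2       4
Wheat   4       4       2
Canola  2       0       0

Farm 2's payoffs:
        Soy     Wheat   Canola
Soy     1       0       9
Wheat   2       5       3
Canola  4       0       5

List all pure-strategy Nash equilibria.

(Soy, Soy): Farm 1 can switch to Wheat (1 → 4). Not NE.
(Soy, Wheat): Farm 1 can switch to Wheat (2 → 4). Not NE.
(Soy, Canola): Farm 1 gets 4, best alternative 2; Farm 2 gets 9, best alternative 1. No profitable deviation — NE.
(Wheat, Soy): Farm 2 can switch to Wheat (2 → 5). Not NE.
(Wheat, Wheat): Farm 1 gets 4, best alternative 2; Farm 2 gets 5, best alternative 3. No profitable deviation — NE.
(Wheat, Canola): Farm 1 can switch to Soy (2 → 4). Not NE.
(Canola, Soy): Farm 1 can switch to Wheat (2 → 4). Not NE.
(Canola, Wheat): Farm 1 can switch to Soy (0 → 2). Not NE.
(Canola, Canola): Farm 1 can switch to Soy (0 → 4). Not NE.

The pure Nash equilibria are (Soy, Canola) and (Wheat, Wheat).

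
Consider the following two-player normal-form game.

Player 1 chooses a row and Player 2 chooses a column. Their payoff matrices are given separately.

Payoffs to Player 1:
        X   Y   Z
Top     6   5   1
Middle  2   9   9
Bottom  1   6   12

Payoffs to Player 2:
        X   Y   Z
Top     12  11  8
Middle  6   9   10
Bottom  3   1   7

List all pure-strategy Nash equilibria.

(Top, X): Player 1 gets 6, best alternative 2; Player 2 gets 12, best alternative 11. No profitable deviation — NE.
(Top, Y): Player 1 can switch to Middle (5 → 9). Not NE.
(Top, Z): Player 1 can switch to Middle (1 → 9). Not NE.
(Middle, X): Player 1 can switch to Top (2 → 6). Not NE.
(Middle, Y): Player 2 can switch to Z (9 → 10). Not NE.
(Middle, Z): Player 1 can switch to Bottom (9 → 12). Not NE.
(Bottom, X): Player 1 can switch to Top (1 → 6). Not NE.
(Bottom, Y): Player 1 can switch to Middle (6 → 9). Not NE.
(Bottom, Z): Player 1 gets 12, best alternative 9; Player 2 gets 7, best alternative 3. No profitable deviation — NE.

(Top, X); (Bottom, Z)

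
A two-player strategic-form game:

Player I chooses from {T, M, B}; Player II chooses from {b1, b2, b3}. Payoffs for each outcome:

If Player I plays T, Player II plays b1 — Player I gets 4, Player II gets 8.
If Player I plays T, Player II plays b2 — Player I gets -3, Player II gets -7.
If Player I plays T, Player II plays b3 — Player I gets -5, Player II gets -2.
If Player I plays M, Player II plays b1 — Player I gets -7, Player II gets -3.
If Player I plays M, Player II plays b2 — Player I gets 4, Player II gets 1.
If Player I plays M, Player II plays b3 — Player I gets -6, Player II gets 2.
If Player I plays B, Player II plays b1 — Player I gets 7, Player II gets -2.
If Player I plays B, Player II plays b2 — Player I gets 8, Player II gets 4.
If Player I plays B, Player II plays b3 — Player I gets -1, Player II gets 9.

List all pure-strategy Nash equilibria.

Player I against b1: payoffs 4, -7, 7 → best response B.
Player I against b2: payoffs -3, 4, 8 → best response B.
Player I against b3: payoffs -5, -6, -1 → best response B.
Player II against T: payoffs 8, -7, -2 → best response b1.
Player II against M: payoffs -3, 1, 2 → best response b3.
Player II against B: payoffs -2, 4, 9 → best response b3.
Mutual best responses: (B, b3).

(B, b3)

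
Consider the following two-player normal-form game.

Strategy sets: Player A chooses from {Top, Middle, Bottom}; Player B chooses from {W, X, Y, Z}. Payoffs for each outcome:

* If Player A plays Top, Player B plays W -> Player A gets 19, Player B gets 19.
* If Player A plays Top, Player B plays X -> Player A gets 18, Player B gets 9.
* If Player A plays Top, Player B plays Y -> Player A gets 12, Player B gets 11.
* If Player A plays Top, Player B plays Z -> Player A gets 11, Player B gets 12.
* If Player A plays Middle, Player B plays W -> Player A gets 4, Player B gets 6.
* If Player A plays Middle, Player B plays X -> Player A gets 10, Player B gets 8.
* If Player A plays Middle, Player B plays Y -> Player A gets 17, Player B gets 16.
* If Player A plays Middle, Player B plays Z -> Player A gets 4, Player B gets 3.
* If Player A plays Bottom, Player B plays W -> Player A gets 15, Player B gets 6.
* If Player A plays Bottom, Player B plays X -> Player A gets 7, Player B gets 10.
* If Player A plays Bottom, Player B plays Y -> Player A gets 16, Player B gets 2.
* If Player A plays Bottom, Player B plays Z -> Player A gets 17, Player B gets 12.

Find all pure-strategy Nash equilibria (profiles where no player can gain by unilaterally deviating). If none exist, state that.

The pure Nash equilibria are (Top, W); (Middle, Y); (Bottom, Z).

(Top, W): Player A gets 19, best alternative 15; Player B gets 19, best alternative 12. No profitable deviation — NE.
(Top, X): Player B can switch to W (9 → 19). Not NE.
(Top, Y): Player A can switch to Middle (12 → 17). Not NE.
(Top, Z): Player A can switch to Bottom (11 → 17). Not NE.
(Middle, W): Player A can switch to Top (4 → 19). Not NE.
(Middle, X): Player A can switch to Top (10 → 18). Not NE.
(Middle, Y): Player A gets 17, best alternative 16; Player B gets 16, best alternative 8. No profitable deviation — NE.
(Middle, Z): Player A can switch to Top (4 → 11). Not NE.
(Bottom, W): Player A can switch to Top (15 → 19). Not NE.
(Bottom, X): Player A can switch to Top (7 → 18). Not NE.
(Bottom, Z): Player A gets 17, best alternative 11; Player B gets 12, best alternative 10. No profitable deviation — NE.
(The remaining 1 profile has a profitable deviation by the same check.)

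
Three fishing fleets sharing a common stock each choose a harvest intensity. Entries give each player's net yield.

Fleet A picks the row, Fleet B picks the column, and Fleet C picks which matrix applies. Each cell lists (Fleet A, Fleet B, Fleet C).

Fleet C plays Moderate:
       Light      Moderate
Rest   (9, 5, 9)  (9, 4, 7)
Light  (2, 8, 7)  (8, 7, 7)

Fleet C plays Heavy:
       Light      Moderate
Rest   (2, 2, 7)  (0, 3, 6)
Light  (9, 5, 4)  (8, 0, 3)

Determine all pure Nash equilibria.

Fleet A against (Light, Moderate): payoffs 9, 2 → best response Rest.
Fleet A against (Light, Heavy): payoffs 2, 9 → best response Light.
Fleet A against (Moderate, Moderate): payoffs 9, 8 → best response Rest.
Fleet A against (Moderate, Heavy): payoffs 0, 8 → best response Light.
Fleet B against (Rest, Moderate): payoffs 5, 4 → best response Light.
Fleet B against (Rest, Heavy): payoffs 2, 3 → best response Moderate.
Fleet B against (Light, Moderate): payoffs 8, 7 → best response Light.
Fleet B against (Light, Heavy): payoffs 5, 0 → best response Light.
Fleet C against (Rest, Light): payoffs 9, 7 → best response Moderate.
Fleet C against (Rest, Moderate): payoffs 7, 6 → best response Moderate.
Fleet C against (Light, Light): payoffs 7, 4 → best response Moderate.
Fleet C against (Light, Moderate): payoffs 7, 3 → best response Moderate.
Mutual best responses: (Rest, Light, Moderate).

Pure NE: (Rest, Light, Moderate)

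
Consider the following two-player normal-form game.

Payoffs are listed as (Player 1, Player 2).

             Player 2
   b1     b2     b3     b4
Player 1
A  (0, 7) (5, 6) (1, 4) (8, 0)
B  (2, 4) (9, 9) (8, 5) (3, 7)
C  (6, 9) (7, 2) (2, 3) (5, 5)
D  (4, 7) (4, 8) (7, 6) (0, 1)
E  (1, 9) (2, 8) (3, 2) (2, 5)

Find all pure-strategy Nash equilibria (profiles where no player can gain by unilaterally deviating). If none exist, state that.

The pure Nash equilibria are (B, b2), (C, b1).

Player 1 against b1: payoffs 0, 2, 6, 4, 1 → best response C.
Player 1 against b2: payoffs 5, 9, 7, 4, 2 → best response B.
Player 1 against b3: payoffs 1, 8, 2, 7, 3 → best response B.
Player 1 against b4: payoffs 8, 3, 5, 0, 2 → best response A.
Player 2 against A: payoffs 7, 6, 4, 0 → best response b1.
Player 2 against B: payoffs 4, 9, 5, 7 → best response b2.
Player 2 against C: payoffs 9, 2, 3, 5 → best response b1.
Player 2 against D: payoffs 7, 8, 6, 1 → best response b2.
Player 2 against E: payoffs 9, 8, 2, 5 → best response b1.
Mutual best responses: (B, b2); (C, b1).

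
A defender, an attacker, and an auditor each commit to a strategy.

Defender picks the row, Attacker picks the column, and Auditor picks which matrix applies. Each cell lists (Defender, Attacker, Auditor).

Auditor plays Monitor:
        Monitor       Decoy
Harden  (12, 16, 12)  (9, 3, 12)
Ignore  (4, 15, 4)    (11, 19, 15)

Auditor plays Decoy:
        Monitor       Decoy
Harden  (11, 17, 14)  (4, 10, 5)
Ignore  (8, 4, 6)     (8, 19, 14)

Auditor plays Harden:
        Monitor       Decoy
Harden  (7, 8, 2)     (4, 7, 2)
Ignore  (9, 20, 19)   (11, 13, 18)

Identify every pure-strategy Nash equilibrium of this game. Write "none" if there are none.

Pure-strategy Nash equilibria: (Harden, Monitor, Decoy), (Ignore, Monitor, Harden)

Defender against (Monitor, Monitor): payoffs 12, 4 → best response Harden.
Defender against (Monitor, Decoy): payoffs 11, 8 → best response Harden.
Defender against (Monitor, Harden): payoffs 7, 9 → best response Ignore.
Defender against (Decoy, Monitor): payoffs 9, 11 → best response Ignore.
Defender against (Decoy, Decoy): payoffs 4, 8 → best response Ignore.
Defender against (Decoy, Harden): payoffs 4, 11 → best response Ignore.
Attacker against (Harden, Monitor): payoffs 16, 3 → best response Monitor.
Attacker against (Harden, Decoy): payoffs 17, 10 → best response Monitor.
Attacker against (Harden, Harden): payoffs 8, 7 → best response Monitor.
Attacker against (Ignore, Monitor): payoffs 15, 19 → best response Decoy.
Attacker against (Ignore, Decoy): payoffs 4, 19 → best response Decoy.
Attacker against (Ignore, Harden): payoffs 20, 13 → best response Monitor.
Auditor against (Harden, Monitor): payoffs 12, 14, 2 → best response Decoy.
Auditor against (Harden, Decoy): payoffs 12, 5, 2 → best response Monitor.
Auditor against (Ignore, Monitor): payoffs 4, 6, 19 → best response Harden.
Auditor against (Ignore, Decoy): payoffs 15, 14, 18 → best response Harden.
Mutual best responses: (Harden, Monitor, Decoy); (Ignore, Monitor, Harden).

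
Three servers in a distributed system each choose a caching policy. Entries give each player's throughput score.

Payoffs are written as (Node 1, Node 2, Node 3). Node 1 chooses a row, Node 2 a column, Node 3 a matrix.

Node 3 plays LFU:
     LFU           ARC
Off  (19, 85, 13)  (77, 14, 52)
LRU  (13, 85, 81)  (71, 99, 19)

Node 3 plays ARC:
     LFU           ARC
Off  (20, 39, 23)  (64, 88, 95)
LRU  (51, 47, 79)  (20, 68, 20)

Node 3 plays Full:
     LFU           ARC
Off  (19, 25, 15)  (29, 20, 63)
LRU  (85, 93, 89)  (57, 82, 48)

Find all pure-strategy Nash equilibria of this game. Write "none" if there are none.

Node 1 against (LFU, LFU): payoffs 19, 13 → best response Off.
Node 1 against (LFU, ARC): payoffs 20, 51 → best response LRU.
Node 1 against (LFU, Full): payoffs 19, 85 → best response LRU.
Node 1 against (ARC, LFU): payoffs 77, 71 → best response Off.
Node 1 against (ARC, ARC): payoffs 64, 20 → best response Off.
Node 1 against (ARC, Full): payoffs 29, 57 → best response LRU.
Node 2 against (Off, LFU): payoffs 85, 14 → best response LFU.
Node 2 against (Off, ARC): payoffs 39, 88 → best response ARC.
Node 2 against (Off, Full): payoffs 25, 20 → best response LFU.
Node 2 against (LRU, LFU): payoffs 85, 99 → best response ARC.
Node 2 against (LRU, ARC): payoffs 47, 68 → best response ARC.
Node 2 against (LRU, Full): payoffs 93, 82 → best response LFU.
Node 3 against (Off, LFU): payoffs 13, 23, 15 → best response ARC.
Node 3 against (Off, ARC): payoffs 52, 95, 63 → best response ARC.
Node 3 against (LRU, LFU): payoffs 81, 79, 89 → best response Full.
Node 3 against (LRU, ARC): payoffs 19, 20, 48 → best response Full.
Mutual best responses: (Off, ARC, ARC); (LRU, LFU, Full).

The pure Nash equilibria are (Off, ARC, ARC); (LRU, LFU, Full).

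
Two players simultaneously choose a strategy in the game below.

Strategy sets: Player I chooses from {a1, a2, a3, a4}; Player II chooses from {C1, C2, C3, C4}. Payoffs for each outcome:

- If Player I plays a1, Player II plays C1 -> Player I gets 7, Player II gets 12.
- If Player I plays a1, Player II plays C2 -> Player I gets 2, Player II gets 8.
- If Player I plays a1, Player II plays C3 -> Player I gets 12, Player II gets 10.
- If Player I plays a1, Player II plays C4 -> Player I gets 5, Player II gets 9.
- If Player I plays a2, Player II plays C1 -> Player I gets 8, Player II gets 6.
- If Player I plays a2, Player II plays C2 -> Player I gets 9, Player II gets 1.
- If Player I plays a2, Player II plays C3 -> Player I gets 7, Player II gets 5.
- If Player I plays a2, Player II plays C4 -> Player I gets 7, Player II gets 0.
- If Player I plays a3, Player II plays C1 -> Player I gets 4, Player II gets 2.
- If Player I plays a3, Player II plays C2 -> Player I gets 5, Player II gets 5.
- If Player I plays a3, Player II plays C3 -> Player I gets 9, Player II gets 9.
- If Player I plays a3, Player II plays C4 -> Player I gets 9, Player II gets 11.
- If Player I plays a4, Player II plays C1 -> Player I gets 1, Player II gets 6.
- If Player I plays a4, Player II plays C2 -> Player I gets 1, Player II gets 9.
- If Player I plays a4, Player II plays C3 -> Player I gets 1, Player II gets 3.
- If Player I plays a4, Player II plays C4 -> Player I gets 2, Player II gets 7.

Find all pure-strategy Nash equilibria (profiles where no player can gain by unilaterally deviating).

The pure Nash equilibria are (a2, C1), (a3, C4).

(a1, C1): Player I can switch to a2 (7 → 8). Not NE.
(a1, C2): Player I can switch to a2 (2 → 9). Not NE.
(a1, C3): Player II can switch to C1 (10 → 12). Not NE.
(a1, C4): Player I can switch to a2 (5 → 7). Not NE.
(a2, C1): Player I gets 8, best alternative 7; Player II gets 6, best alternative 5. No profitable deviation — NE.
(a2, C2): Player II can switch to C1 (1 → 6). Not NE.
(a2, C3): Player I can switch to a1 (7 → 12). Not NE.
(a2, C4): Player I can switch to a3 (7 → 9). Not NE.
(a3, C1): Player I can switch to a1 (4 → 7). Not NE.
(a3, C2): Player I can switch to a2 (5 → 9). Not NE.
(a3, C3): Player I can switch to a1 (9 → 12). Not NE.
(a3, C4): Player I gets 9, best alternative 7; Player II gets 11, best alternative 9. No profitable deviation — NE.
(a4, C1): Player I can switch to a1 (1 → 7). Not NE.
(a4, C2): Player I can switch to a1 (1 → 2). Not NE.
(The remaining 2 profiles each have a profitable deviation by the same check.)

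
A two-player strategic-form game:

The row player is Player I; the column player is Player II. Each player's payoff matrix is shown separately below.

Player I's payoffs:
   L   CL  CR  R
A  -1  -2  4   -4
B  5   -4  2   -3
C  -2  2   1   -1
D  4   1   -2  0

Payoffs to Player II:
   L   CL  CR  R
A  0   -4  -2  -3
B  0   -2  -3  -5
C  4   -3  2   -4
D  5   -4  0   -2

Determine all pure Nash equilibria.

The unique pure-strategy Nash equilibrium is (B, L).

For each strategy profile, look for a profitable unilateral deviation.
(A, L): Player I can switch to B (-1 → 5). Not NE.
(A, CL): Player I can switch to C (-2 → 2). Not NE.
(A, CR): Player II can switch to L (-2 → 0). Not NE.
(A, R): Player I can switch to B (-4 → -3). Not NE.
(B, L): Player I gets 5, best alternative 4; Player II gets 0, best alternative -2. No profitable deviation — NE.
(B, CL): Player I can switch to A (-4 → -2). Not NE.
(B, CR): Player I can switch to A (2 → 4). Not NE.
(B, R): Player I can switch to C (-3 → -1). Not NE.
(C, L): Player I can switch to A (-2 → -1). Not NE.
(C, CL): Player II can switch to L (-3 → 4). Not NE.
(C, CR): Player I can switch to A (1 → 4). Not NE.
(The remaining 5 profiles each have a profitable deviation by the same check.)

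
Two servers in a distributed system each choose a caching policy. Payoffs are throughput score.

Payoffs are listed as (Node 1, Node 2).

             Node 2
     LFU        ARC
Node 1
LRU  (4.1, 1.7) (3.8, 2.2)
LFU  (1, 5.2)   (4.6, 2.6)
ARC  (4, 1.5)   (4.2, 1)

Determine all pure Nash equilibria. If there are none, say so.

Mark each player's best response to every combination of opponents' strategies; a profile where every player is best-responding is a pure Nash equilibrium.
Node 1 against LFU: payoffs 4.1, 1, 4 → best response LRU.
Node 1 against ARC: payoffs 3.8, 4.6, 4.2 → best response LFU.
Node 2 against LRU: payoffs 1.7, 2.2 → best response ARC.
Node 2 against LFU: payoffs 5.2, 2.6 → best response LFU.
Node 2 against ARC: payoffs 1.5, 1 → best response LFU.
No profile is a mutual best response for all players.

There is no pure-strategy Nash equilibrium.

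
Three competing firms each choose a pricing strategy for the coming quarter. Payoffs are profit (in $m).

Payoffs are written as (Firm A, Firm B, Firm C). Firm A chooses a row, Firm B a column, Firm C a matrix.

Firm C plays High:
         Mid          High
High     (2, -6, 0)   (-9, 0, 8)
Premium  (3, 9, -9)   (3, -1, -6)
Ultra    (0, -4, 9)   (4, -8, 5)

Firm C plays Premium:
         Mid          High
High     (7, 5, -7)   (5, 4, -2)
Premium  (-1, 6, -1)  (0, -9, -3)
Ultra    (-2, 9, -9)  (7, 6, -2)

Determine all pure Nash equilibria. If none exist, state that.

Firm A against (Mid, High): payoffs 2, 3, 0 → best response Premium.
Firm A against (Mid, Premium): payoffs 7, -1, -2 → best response High.
Firm A against (High, High): payoffs -9, 3, 4 → best response Ultra.
Firm A against (High, Premium): payoffs 5, 0, 7 → best response Ultra.
Firm B against (High, High): payoffs -6, 0 → best response High.
Firm B against (High, Premium): payoffs 5, 4 → best response Mid.
Firm B against (Premium, High): payoffs 9, -1 → best response Mid.
Firm B against (Premium, Premium): payoffs 6, -9 → best response Mid.
Firm B against (Ultra, High): payoffs -4, -8 → best response Mid.
Firm B against (Ultra, Premium): payoffs 9, 6 → best response Mid.
Firm C against (High, Mid): payoffs 0, -7 → best response High.
Firm C against (High, High): payoffs 8, -2 → best response High.
Firm C against (Premium, Mid): payoffs -9, -1 → best response Premium.
Firm C against (Premium, High): payoffs -6, -3 → best response Premium.
Firm C against (Ultra, Mid): payoffs 9, -9 → best response High.
Firm C against (Ultra, High): payoffs 5, -2 → best response High.
No profile is a mutual best response for all players.

No pure-strategy Nash equilibrium.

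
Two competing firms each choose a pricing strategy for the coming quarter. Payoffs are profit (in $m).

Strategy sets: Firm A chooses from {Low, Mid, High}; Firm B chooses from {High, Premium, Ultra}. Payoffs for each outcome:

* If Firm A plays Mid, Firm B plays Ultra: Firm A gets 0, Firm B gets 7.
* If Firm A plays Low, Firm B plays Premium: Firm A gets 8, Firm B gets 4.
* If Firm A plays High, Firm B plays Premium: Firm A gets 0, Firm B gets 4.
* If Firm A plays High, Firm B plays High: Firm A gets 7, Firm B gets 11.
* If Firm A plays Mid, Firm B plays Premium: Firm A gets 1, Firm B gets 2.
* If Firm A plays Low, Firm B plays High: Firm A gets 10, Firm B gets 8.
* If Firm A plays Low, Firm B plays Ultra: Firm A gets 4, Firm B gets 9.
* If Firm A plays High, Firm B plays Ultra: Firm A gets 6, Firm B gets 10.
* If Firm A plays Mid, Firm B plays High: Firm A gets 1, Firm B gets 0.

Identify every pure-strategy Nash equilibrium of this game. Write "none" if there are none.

No pure-strategy Nash equilibrium.

(Low, High): Firm B can switch to Ultra (8 → 9). Not NE.
(Low, Premium): Firm B can switch to High (4 → 8). Not NE.
(Low, Ultra): Firm A can switch to High (4 → 6). Not NE.
(Mid, High): Firm A can switch to Low (1 → 10). Not NE.
(Mid, Premium): Firm A can switch to Low (1 → 8). Not NE.
(Mid, Ultra): Firm A can switch to Low (0 → 4). Not NE.
(High, High): Firm A can switch to Low (7 → 10). Not NE.
(High, Premium): Firm A can switch to Low (0 → 8). Not NE.
(High, Ultra): Firm B can switch to High (10 → 11). Not NE.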